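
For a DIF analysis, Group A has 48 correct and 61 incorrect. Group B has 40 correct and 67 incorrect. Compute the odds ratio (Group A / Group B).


Odds_A = 48/61 = 0.7869
Odds_B = 40/67 = 0.597
OR = Odds_A / Odds_B = 0.7869 / 0.597
Exactly, OR = (48 * 67) / (61 * 40) = 3216 / 2440
OR = 1.318

1.318


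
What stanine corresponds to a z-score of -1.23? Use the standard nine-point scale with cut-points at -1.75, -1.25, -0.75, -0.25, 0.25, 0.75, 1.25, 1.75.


Stanine boundaries: [-1.75, -1.25, -0.75, -0.25, 0.25, 0.75, 1.25, 1.75]
z = -1.23
Check each boundary:
  z >= -1.75 -> could be stanine 2
  z >= -1.25 -> could be stanine 3
  z < -0.75
  z < -0.25
  z < 0.25
  z < 0.75
  z < 1.25
  z < 1.75
Highest qualifying boundary gives stanine = 3

3


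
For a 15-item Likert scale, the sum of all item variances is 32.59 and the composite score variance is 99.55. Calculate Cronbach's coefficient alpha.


alpha = (k/(k-1)) * (1 - sum(si^2)/s_total^2)
= (15/14) * (1 - 32.59/99.55)
alpha = 0.7207

0.7207


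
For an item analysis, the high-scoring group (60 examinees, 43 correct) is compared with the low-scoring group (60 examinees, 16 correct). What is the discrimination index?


p_upper = 43/60 = 0.7167
p_lower = 16/60 = 0.2667
D = 0.7167 - 0.2667 = 0.45

0.45


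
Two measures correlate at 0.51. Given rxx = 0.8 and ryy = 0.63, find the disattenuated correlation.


r_corrected = rxy / sqrt(rxx * ryy)
= 0.51 / sqrt(0.8 * 0.63)
= 0.51 / sqrt(0.504)
= 0.51 / 0.70993
r_corrected = 0.7184

0.7184


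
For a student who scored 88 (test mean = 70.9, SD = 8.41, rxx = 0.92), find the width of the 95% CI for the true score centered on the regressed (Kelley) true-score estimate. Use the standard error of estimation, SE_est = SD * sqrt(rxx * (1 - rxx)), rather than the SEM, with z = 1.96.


True score estimate = 0.92*88 + 0.08*70.9 = 86.632
SE_est = SD * sqrt(rxx * (1 - rxx)) = 8.41 * sqrt(0.92 * 0.08) = 8.41 * sqrt(0.0736) = 2.281576
CI = T_est +/- z * SE_est, so width = 2 * z * SE_est = 2 * 1.96 * 2.281576
Width = 8.9438

8.9438


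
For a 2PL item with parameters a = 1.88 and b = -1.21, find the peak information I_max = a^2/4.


For 2PL, max info at theta = b = -1.21
I_max = a^2 / 4 = 1.88^2 / 4
= 3.5344 / 4
I_max = 0.8836

0.8836


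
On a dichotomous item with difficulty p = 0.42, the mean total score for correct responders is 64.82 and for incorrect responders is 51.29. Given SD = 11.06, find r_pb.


q = 1 - p = 0.58
rpb = ((M1 - M0) / SD) * sqrt(p * q)
rpb = ((64.82 - 51.29) / 11.06) * sqrt(0.42 * 0.58)
rpb = 0.6038

0.6038


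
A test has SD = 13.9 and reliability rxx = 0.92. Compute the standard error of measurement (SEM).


SEM = SD * sqrt(1 - rxx)
SEM = 13.9 * sqrt(1 - 0.92)
SEM = 13.9 * sqrt(0.08) = 13.9 * 0.282843
SEM = 3.9315

3.9315


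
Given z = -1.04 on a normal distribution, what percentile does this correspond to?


CDF(z) = 0.5 * (1 + erf(z/sqrt(2)))
erf(-0.7354) = -0.7017
CDF = 0.1492
Percentile rank = 0.1492 * 100 = 14.92

14.92


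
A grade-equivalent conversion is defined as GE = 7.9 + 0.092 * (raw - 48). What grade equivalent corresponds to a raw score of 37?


raw - median = 37 - 48 = -11
slope * diff = 0.092 * -11 = -1.012
GE = 7.9 + -1.012
GE = 6.888

6.888


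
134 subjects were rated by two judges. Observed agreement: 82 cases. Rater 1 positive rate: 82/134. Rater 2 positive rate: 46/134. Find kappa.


P_o = 82/134 = 0.61194
P_e = (82*46 + 52*88) / 17956 = 0.464914
kappa = (P_o - P_e) / (1 - P_e)
kappa = (0.61194 - 0.464914) / (1 - 0.464914)
kappa = 0.2748

0.2748


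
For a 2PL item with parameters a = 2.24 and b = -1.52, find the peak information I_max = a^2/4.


For 2PL, max info at theta = b = -1.52
I_max = a^2 / 4 = 2.24^2 / 4
= 5.0176 / 4
I_max = 1.2544

1.2544


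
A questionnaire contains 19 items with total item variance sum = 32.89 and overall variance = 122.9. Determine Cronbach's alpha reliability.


alpha = (k/(k-1)) * (1 - sum(si^2)/s_total^2)
= (19/18) * (1 - 32.89/122.9)
alpha = 0.7731

0.7731


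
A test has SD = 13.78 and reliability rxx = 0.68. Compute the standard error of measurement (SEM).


SEM = SD * sqrt(1 - rxx)
SEM = 13.78 * sqrt(1 - 0.68)
SEM = 13.78 * sqrt(0.32) = 13.78 * 0.565685
SEM = 7.7951

7.7951


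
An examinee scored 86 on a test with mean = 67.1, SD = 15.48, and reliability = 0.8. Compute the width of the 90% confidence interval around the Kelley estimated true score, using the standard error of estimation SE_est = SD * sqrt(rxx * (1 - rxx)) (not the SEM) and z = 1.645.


True score estimate = 0.8*86 + 0.2*67.1 = 82.22
SE_est = SD * sqrt(rxx * (1 - rxx)) = 15.48 * sqrt(0.8 * 0.2) = 15.48 * sqrt(0.16) = 6.192
CI = T_est +/- z * SE_est, so width = 2 * z * SE_est = 2 * 1.645 * 6.192
Width = 20.3717

20.3717


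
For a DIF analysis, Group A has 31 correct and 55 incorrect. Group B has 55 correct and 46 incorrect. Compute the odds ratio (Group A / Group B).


Odds_A = 31/55 = 0.5636
Odds_B = 55/46 = 1.1957
OR = Odds_A / Odds_B = 0.5636 / 1.1957
Exactly, OR = (31 * 46) / (55 * 55) = 1426 / 3025
OR = 0.4714

0.4714


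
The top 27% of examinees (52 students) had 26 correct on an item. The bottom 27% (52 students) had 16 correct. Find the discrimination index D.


p_upper = 26/52 = 0.5
p_lower = 16/52 = 0.3077
D = 0.5 - 0.3077 = 0.1923

0.1923


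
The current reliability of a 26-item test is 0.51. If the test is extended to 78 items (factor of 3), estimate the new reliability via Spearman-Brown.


r_new = (n * rxx) / (1 + (n-1) * rxx)
r_new = (3 * 0.51) / (1 + 2 * 0.51)
r_new = 1.53 / 2.02
r_new = 0.7574

0.7574


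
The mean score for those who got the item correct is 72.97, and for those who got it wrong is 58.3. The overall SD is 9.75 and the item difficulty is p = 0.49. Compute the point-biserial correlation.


q = 1 - p = 0.51
rpb = ((M1 - M0) / SD) * sqrt(p * q)
rpb = ((72.97 - 58.3) / 9.75) * sqrt(0.49 * 0.51)
rpb = 0.7522

0.7522


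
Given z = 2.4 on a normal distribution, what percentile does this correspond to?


CDF(z) = 0.5 * (1 + erf(z/sqrt(2)))
erf(1.6971) = 0.9836
CDF = 0.9918
Percentile rank = 0.9918 * 100 = 99.18

99.18


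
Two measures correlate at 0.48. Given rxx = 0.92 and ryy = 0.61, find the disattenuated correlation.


r_corrected = rxy / sqrt(rxx * ryy)
= 0.48 / sqrt(0.92 * 0.61)
= 0.48 / sqrt(0.5612)
= 0.48 / 0.749133
r_corrected = 0.6407

0.6407


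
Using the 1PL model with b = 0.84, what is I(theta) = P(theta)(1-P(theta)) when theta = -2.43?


P = 1/(1+exp(-(-2.43-0.84))) = 0.0366
I = P*(1-P) = 0.0366 * 0.9634
I = 0.0353

0.0353


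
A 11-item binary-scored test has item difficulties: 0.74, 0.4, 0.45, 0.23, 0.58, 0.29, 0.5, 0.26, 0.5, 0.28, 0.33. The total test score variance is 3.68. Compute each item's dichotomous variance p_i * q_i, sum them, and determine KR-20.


For each item, compute p_i * q_i:
  Item 1: 0.74 * 0.26 = 0.1924
  Item 2: 0.4 * 0.6 = 0.24
  Item 3: 0.45 * 0.55 = 0.2475
  Item 4: 0.23 * 0.77 = 0.1771
  Item 5: 0.58 * 0.42 = 0.2436
  Item 6: 0.29 * 0.71 = 0.2059
  Item 7: 0.5 * 0.5 = 0.25
  Item 8: 0.26 * 0.74 = 0.1924
  Item 9: 0.5 * 0.5 = 0.25
  Item 10: 0.28 * 0.72 = 0.2016
  Item 11: 0.33 * 0.67 = 0.2211
Sum(p_i * q_i) = 0.1924 + 0.24 + 0.2475 + 0.1771 + 0.2436 + 0.2059 + 0.25 + 0.1924 + 0.25 + 0.2016 + 0.2211 = 2.4216
KR-20 = (k/(k-1)) * (1 - Sum(p_i*q_i) / Var_total)
= (11/10) * (1 - 2.4216/3.68)
= 1.1 * 0.342
KR-20 = 0.3762

0.3762


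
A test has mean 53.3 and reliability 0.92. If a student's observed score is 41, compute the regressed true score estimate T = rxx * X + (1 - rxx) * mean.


T_est = rxx * X + (1 - rxx) * mean
T_est = 0.92 * 41 + 0.08 * 53.3
T_est = 37.72 + 4.264
T_est = 41.984

41.984


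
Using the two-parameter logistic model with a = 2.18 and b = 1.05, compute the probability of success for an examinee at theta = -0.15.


a*(theta - b) = 2.18 * (-0.15 - 1.05) = -2.616
exp(--2.616) = 13.6809
P = 1 / (1 + 13.6809)
P = 0.0681

0.0681


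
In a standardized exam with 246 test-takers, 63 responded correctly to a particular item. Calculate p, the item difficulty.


Item difficulty p = number correct / total examinees
p = 63 / 246
p = 0.2561

0.2561


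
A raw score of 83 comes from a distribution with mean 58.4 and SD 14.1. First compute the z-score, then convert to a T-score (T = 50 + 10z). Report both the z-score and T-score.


z = (X - mean) / SD = (83 - 58.4) / 14.1
z = 24.6 / 14.1
z = 1.7447
T-score = T = 50 + 10z
Carry z at full precision (z = 24.6 / 14.1) into the conversion:
T-score = 50 + 10 * (24.6 / 14.1) = 50 + 246 / 14.1
T-score = 50 + 17.4468
T-score = 67.4468

67.4468


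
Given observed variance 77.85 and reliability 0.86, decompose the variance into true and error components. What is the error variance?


var_true = rxx * var_obs = 0.86 * 77.85 = 66.951
var_error = var_obs - var_true
var_error = 77.85 - 66.951
var_error = 10.899

10.899


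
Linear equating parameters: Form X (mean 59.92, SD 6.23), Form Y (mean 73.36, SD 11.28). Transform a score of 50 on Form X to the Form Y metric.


slope = SD_Y / SD_X = 11.28 / 6.23 ~ 1.8106
intercept = mean_Y - slope * mean_X = 73.36 - (11.28 / 6.23) * 59.92 ~ -35.1308
Y = slope * X + intercept. To avoid rounding drift from the rounded slope/intercept, evaluate the equivalent form Y = mean_Y + SD_Y * (X - mean_X) / SD_X at full precision:
Y = 73.36 + 11.28 * (50 - 59.92) / 6.23
Y = 73.36 - 11.28 * 9.92 / 6.23
Y = 73.36 - 111.8976 / 6.23
Y = 73.36 - 17.9611
Y = 55.3989

55.3989


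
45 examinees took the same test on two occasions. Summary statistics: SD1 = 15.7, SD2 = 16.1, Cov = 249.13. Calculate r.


r = cov(X,Y) / (SD_X * SD_Y)
r = 249.13 / (15.7 * 16.1)
r = 249.13 / 252.77
r = 0.9856

0.9856


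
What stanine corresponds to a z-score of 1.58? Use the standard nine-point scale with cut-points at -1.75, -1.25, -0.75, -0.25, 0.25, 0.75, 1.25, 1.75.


Stanine boundaries: [-1.75, -1.25, -0.75, -0.25, 0.25, 0.75, 1.25, 1.75]
z = 1.58
Check each boundary:
  z >= -1.75 -> could be stanine 2
  z >= -1.25 -> could be stanine 3
  z >= -0.75 -> could be stanine 4
  z >= -0.25 -> could be stanine 5
  z >= 0.25 -> could be stanine 6
  z >= 0.75 -> could be stanine 7
  z >= 1.25 -> could be stanine 8
  z < 1.75
Highest qualifying boundary gives stanine = 8

8


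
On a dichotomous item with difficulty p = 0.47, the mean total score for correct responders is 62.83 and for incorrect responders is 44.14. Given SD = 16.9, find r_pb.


q = 1 - p = 0.53
rpb = ((M1 - M0) / SD) * sqrt(p * q)
rpb = ((62.83 - 44.14) / 16.9) * sqrt(0.47 * 0.53)
rpb = 0.552

0.552


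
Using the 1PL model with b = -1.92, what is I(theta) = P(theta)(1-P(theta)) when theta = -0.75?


P = 1/(1+exp(-(-0.75--1.92))) = 0.7631
I = P*(1-P) = 0.7631 * 0.2369
I = 0.1808

0.1808


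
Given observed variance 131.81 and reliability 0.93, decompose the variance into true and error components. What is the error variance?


var_true = rxx * var_obs = 0.93 * 131.81 = 122.5833
var_error = var_obs - var_true
var_error = 131.81 - 122.5833
var_error = 9.2267

9.2267


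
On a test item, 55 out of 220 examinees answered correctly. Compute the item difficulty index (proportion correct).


Item difficulty p = number correct / total examinees
p = 55 / 220
p = 0.25

0.25


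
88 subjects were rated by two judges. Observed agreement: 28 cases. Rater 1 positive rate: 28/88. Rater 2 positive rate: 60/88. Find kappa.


P_o = 28/88 = 0.318182
P_e = (28*60 + 60*28) / 7744 = 0.433884
kappa = (P_o - P_e) / (1 - P_e)
kappa = (0.318182 - 0.433884) / (1 - 0.433884)
kappa = -0.2044

-0.2044


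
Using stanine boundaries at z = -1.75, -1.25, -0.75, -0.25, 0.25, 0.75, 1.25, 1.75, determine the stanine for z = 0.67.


Stanine boundaries: [-1.75, -1.25, -0.75, -0.25, 0.25, 0.75, 1.25, 1.75]
z = 0.67
Check each boundary:
  z >= -1.75 -> could be stanine 2
  z >= -1.25 -> could be stanine 3
  z >= -0.75 -> could be stanine 4
  z >= -0.25 -> could be stanine 5
  z >= 0.25 -> could be stanine 6
  z < 0.75
  z < 1.25
  z < 1.75
Highest qualifying boundary gives stanine = 6

6


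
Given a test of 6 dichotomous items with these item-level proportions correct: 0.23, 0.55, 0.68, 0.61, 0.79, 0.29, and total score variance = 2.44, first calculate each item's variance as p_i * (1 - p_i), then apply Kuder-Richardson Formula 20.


For each item, compute p_i * q_i:
  Item 1: 0.23 * 0.77 = 0.1771
  Item 2: 0.55 * 0.45 = 0.2475
  Item 3: 0.68 * 0.32 = 0.2176
  Item 4: 0.61 * 0.39 = 0.2379
  Item 5: 0.79 * 0.21 = 0.1659
  Item 6: 0.29 * 0.71 = 0.2059
Sum(p_i * q_i) = 0.1771 + 0.2475 + 0.2176 + 0.2379 + 0.1659 + 0.2059 = 1.2519
KR-20 = (k/(k-1)) * (1 - Sum(p_i*q_i) / Var_total)
= (6/5) * (1 - 1.2519/2.44)
= 1.2 * 0.4869
KR-20 = 0.5843

0.5843


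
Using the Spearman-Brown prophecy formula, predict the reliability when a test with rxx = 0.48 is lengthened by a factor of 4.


r_new = (n * rxx) / (1 + (n-1) * rxx)
r_new = (4 * 0.48) / (1 + 3 * 0.48)
r_new = 1.92 / 2.44
r_new = 0.7869

0.7869


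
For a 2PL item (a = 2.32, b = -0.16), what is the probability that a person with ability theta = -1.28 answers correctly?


a*(theta - b) = 2.32 * (-1.28 - -0.16) = -2.5984
exp(--2.5984) = 13.4422
P = 1 / (1 + 13.4422)
P = 0.0692

0.0692


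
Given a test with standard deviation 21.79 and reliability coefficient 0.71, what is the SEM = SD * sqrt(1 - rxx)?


SEM = SD * sqrt(1 - rxx)
SEM = 21.79 * sqrt(1 - 0.71)
SEM = 21.79 * sqrt(0.29) = 21.79 * 0.538516
SEM = 11.7343

11.7343


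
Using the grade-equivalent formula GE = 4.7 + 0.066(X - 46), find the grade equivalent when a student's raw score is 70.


raw - median = 70 - 46 = 24
slope * diff = 0.066 * 24 = 1.584
GE = 4.7 + 1.584
GE = 6.284

6.284


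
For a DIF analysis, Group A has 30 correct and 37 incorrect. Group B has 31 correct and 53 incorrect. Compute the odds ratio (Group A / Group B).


Odds_A = 30/37 = 0.8108
Odds_B = 31/53 = 0.5849
OR = Odds_A / Odds_B = 0.8108 / 0.5849
Exactly, OR = (30 * 53) / (37 * 31) = 1590 / 1147
OR = 1.3862

1.3862


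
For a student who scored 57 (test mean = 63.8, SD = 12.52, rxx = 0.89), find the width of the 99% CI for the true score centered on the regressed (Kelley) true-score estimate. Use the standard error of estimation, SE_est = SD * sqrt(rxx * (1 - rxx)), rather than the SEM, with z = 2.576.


True score estimate = 0.89*57 + 0.11*63.8 = 57.748
SE_est = SD * sqrt(rxx * (1 - rxx)) = 12.52 * sqrt(0.89 * 0.11) = 12.52 * sqrt(0.0979) = 3.91738
CI = T_est +/- z * SE_est, so width = 2 * z * SE_est = 2 * 2.576 * 3.91738
Width = 20.1823

20.1823


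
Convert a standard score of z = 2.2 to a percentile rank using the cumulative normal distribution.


CDF(z) = 0.5 * (1 + erf(z/sqrt(2)))
erf(1.5556) = 0.9722
CDF = 0.9861
Percentile rank = 0.9861 * 100 = 98.61

98.61


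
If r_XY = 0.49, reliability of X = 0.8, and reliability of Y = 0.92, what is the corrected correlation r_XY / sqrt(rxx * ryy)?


r_corrected = rxy / sqrt(rxx * ryy)
= 0.49 / sqrt(0.8 * 0.92)
= 0.49 / sqrt(0.736)
= 0.49 / 0.857904
r_corrected = 0.5712

0.5712


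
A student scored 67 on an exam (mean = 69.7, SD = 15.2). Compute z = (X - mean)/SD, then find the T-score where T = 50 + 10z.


z = (X - mean) / SD = (67 - 69.7) / 15.2
z = -2.7 / 15.2
z = -0.1776
T-score = T = 50 + 10z
Carry z at full precision (z = -2.7 / 15.2) into the conversion:
T-score = 50 + 10 * (-2.7 / 15.2) = 50 + -27 / 15.2
T-score = 50 + -1.7763
T-score = 48.2237

48.2237


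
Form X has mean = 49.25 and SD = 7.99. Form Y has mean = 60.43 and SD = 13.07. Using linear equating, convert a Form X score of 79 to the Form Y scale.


slope = SD_Y / SD_X = 13.07 / 7.99 ~ 1.6358
intercept = mean_Y - slope * mean_X = 60.43 - (13.07 / 7.99) * 49.25 ~ -20.1329
Y = slope * X + intercept. To avoid rounding drift from the rounded slope/intercept, evaluate the equivalent form Y = mean_Y + SD_Y * (X - mean_X) / SD_X at full precision:
Y = 60.43 + 13.07 * (79 - 49.25) / 7.99
Y = 60.43 + 13.07 * 29.75 / 7.99
Y = 60.43 + 388.8325 / 7.99
Y = 60.43 + 48.6649
Y = 109.0949

109.0949


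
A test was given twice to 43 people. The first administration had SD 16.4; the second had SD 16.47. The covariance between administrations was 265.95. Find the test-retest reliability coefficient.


r = cov(X,Y) / (SD_X * SD_Y)
r = 265.95 / (16.4 * 16.47)
r = 265.95 / 270.108
r = 0.9846

0.9846


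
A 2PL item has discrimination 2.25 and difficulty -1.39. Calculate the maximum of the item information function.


For 2PL, max info at theta = b = -1.39
I_max = a^2 / 4 = 2.25^2 / 4
= 5.0625 / 4
I_max = 1.2656

1.2656


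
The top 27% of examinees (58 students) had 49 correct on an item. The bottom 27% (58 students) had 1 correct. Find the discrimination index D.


p_upper = 49/58 = 0.8448
p_lower = 1/58 = 0.0172
D = 0.8448 - 0.0172 = 0.8276

0.8276


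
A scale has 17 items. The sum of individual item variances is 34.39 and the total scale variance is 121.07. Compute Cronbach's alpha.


alpha = (k/(k-1)) * (1 - sum(si^2)/s_total^2)
= (17/16) * (1 - 34.39/121.07)
alpha = 0.7607

0.7607


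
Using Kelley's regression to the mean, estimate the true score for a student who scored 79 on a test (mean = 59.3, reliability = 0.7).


T_est = rxx * X + (1 - rxx) * mean
T_est = 0.7 * 79 + 0.3 * 59.3
T_est = 55.3 + 17.79
T_est = 73.09

73.09


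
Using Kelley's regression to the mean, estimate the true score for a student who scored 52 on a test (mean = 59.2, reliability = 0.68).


T_est = rxx * X + (1 - rxx) * mean
T_est = 0.68 * 52 + 0.32 * 59.2
T_est = 35.36 + 18.944
T_est = 54.304

54.304


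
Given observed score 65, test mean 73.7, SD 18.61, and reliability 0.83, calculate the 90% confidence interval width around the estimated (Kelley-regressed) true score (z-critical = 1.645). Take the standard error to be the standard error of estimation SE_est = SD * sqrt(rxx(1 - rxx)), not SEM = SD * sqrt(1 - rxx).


True score estimate = 0.83*65 + 0.17*73.7 = 66.479
SE_est = SD * sqrt(rxx * (1 - rxx)) = 18.61 * sqrt(0.83 * 0.17) = 18.61 * sqrt(0.1411) = 6.990526
CI = T_est +/- z * SE_est, so width = 2 * z * SE_est = 2 * 1.645 * 6.990526
Width = 22.9988

22.9988


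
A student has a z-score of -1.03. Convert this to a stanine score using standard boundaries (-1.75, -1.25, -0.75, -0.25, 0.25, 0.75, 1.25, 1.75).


Stanine boundaries: [-1.75, -1.25, -0.75, -0.25, 0.25, 0.75, 1.25, 1.75]
z = -1.03
Check each boundary:
  z >= -1.75 -> could be stanine 2
  z >= -1.25 -> could be stanine 3
  z < -0.75
  z < -0.25
  z < 0.25
  z < 0.75
  z < 1.25
  z < 1.75
Highest qualifying boundary gives stanine = 3

3


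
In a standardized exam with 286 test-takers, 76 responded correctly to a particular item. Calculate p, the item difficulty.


Item difficulty p = number correct / total examinees
p = 76 / 286
p = 0.2657

0.2657


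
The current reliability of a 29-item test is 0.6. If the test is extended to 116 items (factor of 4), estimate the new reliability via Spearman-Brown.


r_new = (n * rxx) / (1 + (n-1) * rxx)
r_new = (4 * 0.6) / (1 + 3 * 0.6)
r_new = 2.4 / 2.8
r_new = 0.8571

0.8571


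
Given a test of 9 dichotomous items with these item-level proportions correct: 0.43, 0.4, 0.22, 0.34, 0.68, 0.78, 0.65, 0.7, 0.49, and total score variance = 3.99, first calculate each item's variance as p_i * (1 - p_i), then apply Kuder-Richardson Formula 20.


For each item, compute p_i * q_i:
  Item 1: 0.43 * 0.57 = 0.2451
  Item 2: 0.4 * 0.6 = 0.24
  Item 3: 0.22 * 0.78 = 0.1716
  Item 4: 0.34 * 0.66 = 0.2244
  Item 5: 0.68 * 0.32 = 0.2176
  Item 6: 0.78 * 0.22 = 0.1716
  Item 7: 0.65 * 0.35 = 0.2275
  Item 8: 0.7 * 0.3 = 0.21
  Item 9: 0.49 * 0.51 = 0.2499
Sum(p_i * q_i) = 0.2451 + 0.24 + 0.1716 + 0.2244 + 0.2176 + 0.1716 + 0.2275 + 0.21 + 0.2499 = 1.9577
KR-20 = (k/(k-1)) * (1 - Sum(p_i*q_i) / Var_total)
= (9/8) * (1 - 1.9577/3.99)
= 1.125 * 0.5093
KR-20 = 0.573

0.573


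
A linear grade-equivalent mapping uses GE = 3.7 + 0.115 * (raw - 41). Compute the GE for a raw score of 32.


raw - median = 32 - 41 = -9
slope * diff = 0.115 * -9 = -1.035
GE = 3.7 + -1.035
GE = 2.665

2.665


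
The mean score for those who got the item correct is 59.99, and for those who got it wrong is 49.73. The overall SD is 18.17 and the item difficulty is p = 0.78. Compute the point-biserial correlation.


q = 1 - p = 0.22
rpb = ((M1 - M0) / SD) * sqrt(p * q)
rpb = ((59.99 - 49.73) / 18.17) * sqrt(0.78 * 0.22)
rpb = 0.2339

0.2339


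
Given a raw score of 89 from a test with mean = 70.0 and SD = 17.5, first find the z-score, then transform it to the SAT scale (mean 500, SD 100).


z = (X - mean) / SD = (89 - 70.0) / 17.5
z = 19.0 / 17.5
z = 1.0857
SAT-scale = SAT = 500 + 100z
Carry z at full precision (z = 19.0 / 17.5) into the conversion:
SAT-scale = 500 + 100 * (19.0 / 17.5) = 500 + 1900 / 17.5
SAT-scale = 500 + 108.5714
SAT-scale = 608.5714

608.5714


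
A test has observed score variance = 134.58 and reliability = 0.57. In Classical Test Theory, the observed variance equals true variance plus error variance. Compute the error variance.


var_true = rxx * var_obs = 0.57 * 134.58 = 76.7106
var_error = var_obs - var_true
var_error = 134.58 - 76.7106
var_error = 57.8694

57.8694


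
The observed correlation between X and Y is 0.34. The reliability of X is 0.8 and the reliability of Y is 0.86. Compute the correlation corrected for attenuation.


r_corrected = rxy / sqrt(rxx * ryy)
= 0.34 / sqrt(0.8 * 0.86)
= 0.34 / sqrt(0.688)
= 0.34 / 0.829458
r_corrected = 0.4099

0.4099


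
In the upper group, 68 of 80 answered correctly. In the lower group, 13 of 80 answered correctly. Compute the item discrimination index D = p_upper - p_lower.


p_upper = 68/80 = 0.85
p_lower = 13/80 = 0.1625
D = 0.85 - 0.1625 = 0.6875

0.6875


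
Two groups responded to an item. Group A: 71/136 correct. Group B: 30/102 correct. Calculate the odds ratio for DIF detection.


Odds_A = 71/65 = 1.0923
Odds_B = 30/72 = 0.4167
OR = Odds_A / Odds_B = 1.0923 / 0.4167
Exactly, OR = (71 * 72) / (65 * 30) = 5112 / 1950
OR = 2.6215

2.6215


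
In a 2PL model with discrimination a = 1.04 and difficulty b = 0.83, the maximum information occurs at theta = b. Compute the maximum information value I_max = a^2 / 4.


For 2PL, max info at theta = b = 0.83
I_max = a^2 / 4 = 1.04^2 / 4
= 1.0816 / 4
I_max = 0.2704

0.2704


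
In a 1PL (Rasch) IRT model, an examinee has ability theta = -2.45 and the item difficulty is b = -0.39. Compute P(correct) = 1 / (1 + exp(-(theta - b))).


theta - b = -2.45 - -0.39 = -2.06
exp(-(theta - b)) = exp(2.06) = 7.846
P = 1 / (1 + 7.846)
P = 0.113

0.113


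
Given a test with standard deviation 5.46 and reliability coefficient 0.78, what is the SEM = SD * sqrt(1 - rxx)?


SEM = SD * sqrt(1 - rxx)
SEM = 5.46 * sqrt(1 - 0.78)
SEM = 5.46 * sqrt(0.22) = 5.46 * 0.469042
SEM = 2.561

2.561


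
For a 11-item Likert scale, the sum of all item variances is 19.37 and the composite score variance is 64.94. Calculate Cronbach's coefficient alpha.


alpha = (k/(k-1)) * (1 - sum(si^2)/s_total^2)
= (11/10) * (1 - 19.37/64.94)
alpha = 0.7719

0.7719


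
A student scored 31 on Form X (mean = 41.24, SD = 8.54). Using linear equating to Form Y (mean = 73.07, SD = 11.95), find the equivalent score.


slope = SD_Y / SD_X = 11.95 / 8.54 ~ 1.3993
intercept = mean_Y - slope * mean_X = 73.07 - (11.95 / 8.54) * 41.24 ~ 15.363
Y = slope * X + intercept. To avoid rounding drift from the rounded slope/intercept, evaluate the equivalent form Y = mean_Y + SD_Y * (X - mean_X) / SD_X at full precision:
Y = 73.07 + 11.95 * (31 - 41.24) / 8.54
Y = 73.07 - 11.95 * 10.24 / 8.54
Y = 73.07 - 122.368 / 8.54
Y = 73.07 - 14.3288
Y = 58.7412

58.7412


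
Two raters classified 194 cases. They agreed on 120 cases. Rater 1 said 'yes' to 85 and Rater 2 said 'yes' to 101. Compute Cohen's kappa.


P_o = 120/194 = 0.618557
P_e = (85*101 + 109*93) / 37636 = 0.497449
kappa = (P_o - P_e) / (1 - P_e)
kappa = (0.618557 - 0.497449) / (1 - 0.497449)
kappa = 0.241

0.241


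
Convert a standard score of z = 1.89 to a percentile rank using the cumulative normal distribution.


CDF(z) = 0.5 * (1 + erf(z/sqrt(2)))
erf(1.3364) = 0.9412
CDF = 0.9706
Percentile rank = 0.9706 * 100 = 97.06

97.06


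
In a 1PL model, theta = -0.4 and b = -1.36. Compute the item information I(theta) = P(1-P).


P = 1/(1+exp(-(-0.4--1.36))) = 0.7231
I = P*(1-P) = 0.7231 * 0.2769
I = 0.2002

0.2002


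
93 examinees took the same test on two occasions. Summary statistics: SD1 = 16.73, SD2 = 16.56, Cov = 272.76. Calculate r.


r = cov(X,Y) / (SD_X * SD_Y)
r = 272.76 / (16.73 * 16.56)
r = 272.76 / 277.0488
r = 0.9845

0.9845


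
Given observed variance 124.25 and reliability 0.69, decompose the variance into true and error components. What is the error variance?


var_true = rxx * var_obs = 0.69 * 124.25 = 85.7325
var_error = var_obs - var_true
var_error = 124.25 - 85.7325
var_error = 38.5175

38.5175


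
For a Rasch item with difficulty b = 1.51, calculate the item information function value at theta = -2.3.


P = 1/(1+exp(-(-2.3-1.51))) = 0.0217
I = P*(1-P) = 0.0217 * 0.9783
I = 0.0212

0.0212


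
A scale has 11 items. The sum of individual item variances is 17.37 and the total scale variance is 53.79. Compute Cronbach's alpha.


alpha = (k/(k-1)) * (1 - sum(si^2)/s_total^2)
= (11/10) * (1 - 17.37/53.79)
alpha = 0.7448

0.7448


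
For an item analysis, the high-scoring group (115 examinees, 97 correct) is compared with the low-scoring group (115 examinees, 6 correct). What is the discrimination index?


p_upper = 97/115 = 0.8435
p_lower = 6/115 = 0.0522
D = 0.8435 - 0.0522 = 0.7913

0.7913


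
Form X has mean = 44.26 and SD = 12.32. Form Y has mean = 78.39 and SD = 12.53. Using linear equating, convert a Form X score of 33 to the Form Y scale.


slope = SD_Y / SD_X = 12.53 / 12.32 ~ 1.017
intercept = mean_Y - slope * mean_X = 78.39 - (12.53 / 12.32) * 44.26 ~ 33.3756
Y = slope * X + intercept. To avoid rounding drift from the rounded slope/intercept, evaluate the equivalent form Y = mean_Y + SD_Y * (X - mean_X) / SD_X at full precision:
Y = 78.39 + 12.53 * (33 - 44.26) / 12.32
Y = 78.39 - 12.53 * 11.26 / 12.32
Y = 78.39 - 141.0878 / 12.32
Y = 78.39 - 11.4519
Y = 66.9381

66.9381


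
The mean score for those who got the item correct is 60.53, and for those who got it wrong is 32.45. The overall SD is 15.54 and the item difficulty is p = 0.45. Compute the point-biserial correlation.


q = 1 - p = 0.55
rpb = ((M1 - M0) / SD) * sqrt(p * q)
rpb = ((60.53 - 32.45) / 15.54) * sqrt(0.45 * 0.55)
rpb = 0.8989

0.8989


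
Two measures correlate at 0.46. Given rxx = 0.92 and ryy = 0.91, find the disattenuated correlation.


r_corrected = rxy / sqrt(rxx * ryy)
= 0.46 / sqrt(0.92 * 0.91)
= 0.46 / sqrt(0.8372)
= 0.46 / 0.914986
r_corrected = 0.5027

0.5027


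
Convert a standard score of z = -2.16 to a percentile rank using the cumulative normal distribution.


CDF(z) = 0.5 * (1 + erf(z/sqrt(2)))
erf(-1.5274) = -0.9692
CDF = 0.0154
Percentile rank = 0.0154 * 100 = 1.54

1.54


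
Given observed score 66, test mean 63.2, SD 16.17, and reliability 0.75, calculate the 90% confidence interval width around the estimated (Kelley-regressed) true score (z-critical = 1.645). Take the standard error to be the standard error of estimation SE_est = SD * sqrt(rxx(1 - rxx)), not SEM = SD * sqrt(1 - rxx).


True score estimate = 0.75*66 + 0.25*63.2 = 65.3
SE_est = SD * sqrt(rxx * (1 - rxx)) = 16.17 * sqrt(0.75 * 0.25) = 16.17 * sqrt(0.1875) = 7.001815
CI = T_est +/- z * SE_est, so width = 2 * z * SE_est = 2 * 1.645 * 7.001815
Width = 23.036

23.036


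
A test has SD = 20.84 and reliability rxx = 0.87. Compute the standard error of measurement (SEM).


SEM = SD * sqrt(1 - rxx)
SEM = 20.84 * sqrt(1 - 0.87)
SEM = 20.84 * sqrt(0.13) = 20.84 * 0.360555
SEM = 7.514

7.514


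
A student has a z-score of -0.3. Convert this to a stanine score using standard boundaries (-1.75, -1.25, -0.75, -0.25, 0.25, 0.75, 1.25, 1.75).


Stanine boundaries: [-1.75, -1.25, -0.75, -0.25, 0.25, 0.75, 1.25, 1.75]
z = -0.3
Check each boundary:
  z >= -1.75 -> could be stanine 2
  z >= -1.25 -> could be stanine 3
  z >= -0.75 -> could be stanine 4
  z < -0.25
  z < 0.25
  z < 0.75
  z < 1.25
  z < 1.75
Highest qualifying boundary gives stanine = 4

4


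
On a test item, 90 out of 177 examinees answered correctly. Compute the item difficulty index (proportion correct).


Item difficulty p = number correct / total examinees
p = 90 / 177
p = 0.5085

0.5085


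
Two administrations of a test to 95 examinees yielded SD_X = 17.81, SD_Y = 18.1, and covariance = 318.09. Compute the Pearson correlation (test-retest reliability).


r = cov(X,Y) / (SD_X * SD_Y)
r = 318.09 / (17.81 * 18.1)
r = 318.09 / 322.361
r = 0.9868

0.9868


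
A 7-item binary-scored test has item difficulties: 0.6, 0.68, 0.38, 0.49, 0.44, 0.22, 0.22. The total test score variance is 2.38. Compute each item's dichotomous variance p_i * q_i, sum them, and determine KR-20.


For each item, compute p_i * q_i:
  Item 1: 0.6 * 0.4 = 0.24
  Item 2: 0.68 * 0.32 = 0.2176
  Item 3: 0.38 * 0.62 = 0.2356
  Item 4: 0.49 * 0.51 = 0.2499
  Item 5: 0.44 * 0.56 = 0.2464
  Item 6: 0.22 * 0.78 = 0.1716
  Item 7: 0.22 * 0.78 = 0.1716
Sum(p_i * q_i) = 0.24 + 0.2176 + 0.2356 + 0.2499 + 0.2464 + 0.1716 + 0.1716 = 1.5327
KR-20 = (k/(k-1)) * (1 - Sum(p_i*q_i) / Var_total)
= (7/6) * (1 - 1.5327/2.38)
= 1.1667 * 0.356
KR-20 = 0.4153

0.4153


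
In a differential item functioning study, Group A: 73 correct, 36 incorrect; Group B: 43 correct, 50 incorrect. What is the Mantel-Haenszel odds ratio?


Odds_A = 73/36 = 2.0278
Odds_B = 43/50 = 0.86
OR = Odds_A / Odds_B = 2.0278 / 0.86
Exactly, OR = (73 * 50) / (36 * 43) = 3650 / 1548
OR = 2.3579

2.3579


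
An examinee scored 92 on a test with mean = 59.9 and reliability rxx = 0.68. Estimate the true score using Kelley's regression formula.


T_est = rxx * X + (1 - rxx) * mean
T_est = 0.68 * 92 + 0.32 * 59.9
T_est = 62.56 + 19.168
T_est = 81.728

81.728


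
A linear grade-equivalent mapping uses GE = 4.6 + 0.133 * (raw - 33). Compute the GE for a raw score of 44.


raw - median = 44 - 33 = 11
slope * diff = 0.133 * 11 = 1.463
GE = 4.6 + 1.463
GE = 6.063

6.063


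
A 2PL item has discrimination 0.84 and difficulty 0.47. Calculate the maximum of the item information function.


For 2PL, max info at theta = b = 0.47
I_max = a^2 / 4 = 0.84^2 / 4
= 0.7056 / 4
I_max = 0.1764

0.1764


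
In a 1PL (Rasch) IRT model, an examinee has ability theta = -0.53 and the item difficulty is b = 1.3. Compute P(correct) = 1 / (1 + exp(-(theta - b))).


theta - b = -0.53 - 1.3 = -1.83
exp(-(theta - b)) = exp(1.83) = 6.2339
P = 1 / (1 + 6.2339)
P = 0.1382

0.1382


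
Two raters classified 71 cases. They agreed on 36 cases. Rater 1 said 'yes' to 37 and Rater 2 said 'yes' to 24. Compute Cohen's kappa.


P_o = 36/71 = 0.507042
P_e = (37*24 + 34*47) / 5041 = 0.493156
kappa = (P_o - P_e) / (1 - P_e)
kappa = (0.507042 - 0.493156) / (1 - 0.493156)
kappa = 0.0274

0.0274


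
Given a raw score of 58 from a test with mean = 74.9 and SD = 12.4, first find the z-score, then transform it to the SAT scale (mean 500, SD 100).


z = (X - mean) / SD = (58 - 74.9) / 12.4
z = -16.9 / 12.4
z = -1.3629
SAT-scale = SAT = 500 + 100z
Carry z at full precision (z = -16.9 / 12.4) into the conversion:
SAT-scale = 500 + 100 * (-16.9 / 12.4) = 500 + -1690 / 12.4
SAT-scale = 500 + -136.2903
SAT-scale = 363.7097

363.7097


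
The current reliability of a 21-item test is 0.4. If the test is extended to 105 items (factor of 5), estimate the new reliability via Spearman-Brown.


r_new = (n * rxx) / (1 + (n-1) * rxx)
r_new = (5 * 0.4) / (1 + 4 * 0.4)
r_new = 2.0 / 2.6
r_new = 0.7692

0.7692


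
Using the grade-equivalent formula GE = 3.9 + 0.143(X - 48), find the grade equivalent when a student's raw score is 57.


raw - median = 57 - 48 = 9
slope * diff = 0.143 * 9 = 1.287
GE = 3.9 + 1.287
GE = 5.187

5.187


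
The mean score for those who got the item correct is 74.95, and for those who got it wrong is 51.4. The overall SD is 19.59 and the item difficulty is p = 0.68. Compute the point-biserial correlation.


q = 1 - p = 0.32
rpb = ((M1 - M0) / SD) * sqrt(p * q)
rpb = ((74.95 - 51.4) / 19.59) * sqrt(0.68 * 0.32)
rpb = 0.5608

0.5608


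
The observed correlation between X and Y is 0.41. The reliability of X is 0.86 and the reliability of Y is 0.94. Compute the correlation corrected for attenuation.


r_corrected = rxy / sqrt(rxx * ryy)
= 0.41 / sqrt(0.86 * 0.94)
= 0.41 / sqrt(0.8084)
= 0.41 / 0.899111
r_corrected = 0.456

0.456


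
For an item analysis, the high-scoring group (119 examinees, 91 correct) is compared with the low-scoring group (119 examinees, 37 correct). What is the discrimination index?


p_upper = 91/119 = 0.7647
p_lower = 37/119 = 0.3109
D = 0.7647 - 0.3109 = 0.4538

0.4538


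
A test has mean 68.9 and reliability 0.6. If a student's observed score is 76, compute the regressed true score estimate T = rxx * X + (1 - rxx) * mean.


T_est = rxx * X + (1 - rxx) * mean
T_est = 0.6 * 76 + 0.4 * 68.9
T_est = 45.6 + 27.56
T_est = 73.16

73.16


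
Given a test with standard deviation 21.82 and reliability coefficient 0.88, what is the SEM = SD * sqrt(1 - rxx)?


SEM = SD * sqrt(1 - rxx)
SEM = 21.82 * sqrt(1 - 0.88)
SEM = 21.82 * sqrt(0.12) = 21.82 * 0.34641
SEM = 7.5587

7.5587


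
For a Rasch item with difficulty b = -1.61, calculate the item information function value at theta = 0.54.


P = 1/(1+exp(-(0.54--1.61))) = 0.8957
I = P*(1-P) = 0.8957 * 0.1043
I = 0.0934

0.0934


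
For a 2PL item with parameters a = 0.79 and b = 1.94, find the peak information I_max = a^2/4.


For 2PL, max info at theta = b = 1.94
I_max = a^2 / 4 = 0.79^2 / 4
= 0.6241 / 4
I_max = 0.156

0.156


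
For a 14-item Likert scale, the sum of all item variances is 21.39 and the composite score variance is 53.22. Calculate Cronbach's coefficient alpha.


alpha = (k/(k-1)) * (1 - sum(si^2)/s_total^2)
= (14/13) * (1 - 21.39/53.22)
alpha = 0.6441

0.6441


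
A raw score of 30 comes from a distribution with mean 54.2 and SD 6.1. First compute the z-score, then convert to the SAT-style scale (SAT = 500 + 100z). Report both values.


z = (X - mean) / SD = (30 - 54.2) / 6.1
z = -24.2 / 6.1
z = -3.9672
SAT-scale = SAT = 500 + 100z
Carry z at full precision (z = -24.2 / 6.1) into the conversion:
SAT-scale = 500 + 100 * (-24.2 / 6.1) = 500 + -2420 / 6.1
SAT-scale = 500 + -396.7213
SAT-scale = 103.2787

103.2787


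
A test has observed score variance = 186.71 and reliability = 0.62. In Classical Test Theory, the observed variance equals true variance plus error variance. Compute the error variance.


var_true = rxx * var_obs = 0.62 * 186.71 = 115.7602
var_error = var_obs - var_true
var_error = 186.71 - 115.7602
var_error = 70.9498

70.9498


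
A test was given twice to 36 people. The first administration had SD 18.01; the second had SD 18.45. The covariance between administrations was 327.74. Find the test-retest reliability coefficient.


r = cov(X,Y) / (SD_X * SD_Y)
r = 327.74 / (18.01 * 18.45)
r = 327.74 / 332.2845
r = 0.9863

0.9863


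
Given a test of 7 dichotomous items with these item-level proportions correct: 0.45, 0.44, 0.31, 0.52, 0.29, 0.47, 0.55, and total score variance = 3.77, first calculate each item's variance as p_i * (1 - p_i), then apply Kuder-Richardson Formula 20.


For each item, compute p_i * q_i:
  Item 1: 0.45 * 0.55 = 0.2475
  Item 2: 0.44 * 0.56 = 0.2464
  Item 3: 0.31 * 0.69 = 0.2139
  Item 4: 0.52 * 0.48 = 0.2496
  Item 5: 0.29 * 0.71 = 0.2059
  Item 6: 0.47 * 0.53 = 0.2491
  Item 7: 0.55 * 0.45 = 0.2475
Sum(p_i * q_i) = 0.2475 + 0.2464 + 0.2139 + 0.2496 + 0.2059 + 0.2491 + 0.2475 = 1.6599
KR-20 = (k/(k-1)) * (1 - Sum(p_i*q_i) / Var_total)
= (7/6) * (1 - 1.6599/3.77)
= 1.1667 * 0.5597
KR-20 = 0.653

0.653


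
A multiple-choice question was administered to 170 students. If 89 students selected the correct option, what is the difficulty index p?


Item difficulty p = number correct / total examinees
p = 89 / 170
p = 0.5235

0.5235


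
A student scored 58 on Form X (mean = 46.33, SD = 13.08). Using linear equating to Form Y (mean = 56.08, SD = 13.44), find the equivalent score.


slope = SD_Y / SD_X = 13.44 / 13.08 ~ 1.0275
intercept = mean_Y - slope * mean_X = 56.08 - (13.44 / 13.08) * 46.33 ~ 8.4749
Y = slope * X + intercept. To avoid rounding drift from the rounded slope/intercept, evaluate the equivalent form Y = mean_Y + SD_Y * (X - mean_X) / SD_X at full precision:
Y = 56.08 + 13.44 * (58 - 46.33) / 13.08
Y = 56.08 + 13.44 * 11.67 / 13.08
Y = 56.08 + 156.8448 / 13.08
Y = 56.08 + 11.9912
Y = 68.0712

68.0712


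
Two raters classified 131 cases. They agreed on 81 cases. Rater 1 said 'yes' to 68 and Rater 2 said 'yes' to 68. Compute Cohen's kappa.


P_o = 81/131 = 0.618321
P_e = (68*68 + 63*63) / 17161 = 0.500728
kappa = (P_o - P_e) / (1 - P_e)
kappa = (0.618321 - 0.500728) / (1 - 0.500728)
kappa = 0.2355

0.2355


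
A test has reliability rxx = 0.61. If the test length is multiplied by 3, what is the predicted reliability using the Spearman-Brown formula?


r_new = (n * rxx) / (1 + (n-1) * rxx)
r_new = (3 * 0.61) / (1 + 2 * 0.61)
r_new = 1.83 / 2.22
r_new = 0.8243

0.8243


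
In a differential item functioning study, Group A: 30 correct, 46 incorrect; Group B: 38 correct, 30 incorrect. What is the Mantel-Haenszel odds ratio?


Odds_A = 30/46 = 0.6522
Odds_B = 38/30 = 1.2667
OR = Odds_A / Odds_B = 0.6522 / 1.2667
Exactly, OR = (30 * 30) / (46 * 38) = 900 / 1748
OR = 0.5149

0.5149


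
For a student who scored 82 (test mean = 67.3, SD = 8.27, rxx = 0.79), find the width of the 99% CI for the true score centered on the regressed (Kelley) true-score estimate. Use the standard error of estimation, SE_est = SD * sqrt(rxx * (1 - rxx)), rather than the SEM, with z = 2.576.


True score estimate = 0.79*82 + 0.21*67.3 = 78.913
SE_est = SD * sqrt(rxx * (1 - rxx)) = 8.27 * sqrt(0.79 * 0.21) = 8.27 * sqrt(0.1659) = 3.368439
CI = T_est +/- z * SE_est, so width = 2 * z * SE_est = 2 * 2.576 * 3.368439
Width = 17.3542

17.3542


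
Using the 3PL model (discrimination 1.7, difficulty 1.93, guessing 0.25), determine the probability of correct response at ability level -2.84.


logit = 1.7*(-2.84 - 1.93) = -8.109
P* = 1/(1 + exp(--8.109)) = 0.0003
P = 0.25 + (1 - 0.25) * 0.0003
P = 0.2502

0.2502


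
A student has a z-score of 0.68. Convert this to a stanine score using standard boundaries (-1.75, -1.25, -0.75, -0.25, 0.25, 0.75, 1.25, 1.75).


Stanine boundaries: [-1.75, -1.25, -0.75, -0.25, 0.25, 0.75, 1.25, 1.75]
z = 0.68
Check each boundary:
  z >= -1.75 -> could be stanine 2
  z >= -1.25 -> could be stanine 3
  z >= -0.75 -> could be stanine 4
  z >= -0.25 -> could be stanine 5
  z >= 0.25 -> could be stanine 6
  z < 0.75
  z < 1.25
  z < 1.75
Highest qualifying boundary gives stanine = 6

6


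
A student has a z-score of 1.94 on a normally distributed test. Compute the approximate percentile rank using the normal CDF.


CDF(z) = 0.5 * (1 + erf(z/sqrt(2)))
erf(1.3718) = 0.9476
CDF = 0.9738
Percentile rank = 0.9738 * 100 = 97.38

97.38


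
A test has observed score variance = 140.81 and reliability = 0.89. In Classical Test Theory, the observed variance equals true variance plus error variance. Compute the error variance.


var_true = rxx * var_obs = 0.89 * 140.81 = 125.3209
var_error = var_obs - var_true
var_error = 140.81 - 125.3209
var_error = 15.4891

15.4891


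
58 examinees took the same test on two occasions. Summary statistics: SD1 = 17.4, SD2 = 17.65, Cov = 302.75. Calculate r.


r = cov(X,Y) / (SD_X * SD_Y)
r = 302.75 / (17.4 * 17.65)
r = 302.75 / 307.11
r = 0.9858

0.9858
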